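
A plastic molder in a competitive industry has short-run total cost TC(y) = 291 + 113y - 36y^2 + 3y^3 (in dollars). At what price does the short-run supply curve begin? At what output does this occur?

$5 per unit, at y = 6

The shutdown price is the minimum of AVC. VC = 113y - 36y^2 + 3y^3, so AVC = 113 - 36y + 3y^2.
At the minimum of AVC, MC = AVC. MC = 113 - 72y + 9y^2; setting MC = AVC gives 6y^2 - 36y = 0, so y = 6. min AVC = 5.
For P < $5 the firm produces nothing.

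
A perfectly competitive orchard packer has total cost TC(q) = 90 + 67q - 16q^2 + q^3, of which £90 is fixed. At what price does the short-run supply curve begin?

Short-run supply begins at min AVC. From VC = 67q - 16q^2 + q^3, AVC = 67 - 16q + q^2.
dAVC/dq = -16 + 2q = 0 gives q = 8. min AVC = 67 - 16·8 + 8^2 = 3.
The firm shuts down for any P below £3.

£3 per unit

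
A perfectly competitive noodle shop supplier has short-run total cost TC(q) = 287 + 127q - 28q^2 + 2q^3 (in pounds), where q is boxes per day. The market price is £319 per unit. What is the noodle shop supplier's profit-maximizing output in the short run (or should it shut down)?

Produce at q = 12

From TC, MC = TC'(q) = 127 - 56q + 6q^2 and AVC = VC/q = 127 - 28q + 2q^2.
AVC is minimized where dAVC/dq = -28 + 4q = 0, at q = 7; min AVC = 127 - 28·7 + 2·7^2 = £29.
Because £319 ≥ £29, revenue can cover variable cost; the firm operates.
Set P = MC: 319 = 127 - 56q + 6q^2 → -192 - 56q + 6q^2 = 0. The roots are q = -8/3 and q = 12; the profit-maximizing output is on the rising part of MC, so q* = 12.
Check: AVC at q = 12 is £79 ≤ P, so revenue covers variable cost.
Profit = P·q − TC = 319·12 − 1235 = £2593.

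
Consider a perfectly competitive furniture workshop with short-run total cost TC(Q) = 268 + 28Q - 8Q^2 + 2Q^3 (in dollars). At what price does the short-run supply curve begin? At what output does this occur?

The firm shuts down when price falls below the minimum of average variable cost. AVC = VC/Q = 28 - 8Q + 2Q^2.
dAVC/dQ = -8 + 4Q = 0 gives Q = 2. min AVC = 28 - 8·2 + 2·2^2 = 20.
So the shutdown price is $20.

$20 per unit, at Q = 2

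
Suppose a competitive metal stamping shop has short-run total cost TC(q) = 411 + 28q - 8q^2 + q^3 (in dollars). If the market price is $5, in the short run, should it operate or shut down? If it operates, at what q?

Shut down

Variable cost is VC = 28q - 8q^2 + q^3, so AVC = VC/q = 28 - 8q + q^2 and MC = dTC/dq = 28 - 16q + 3q^2.
AVC hits its minimum where MC = AVC, at q = 4, giving min AVC = 28 - 8·4 + 4^2 = $12.
P = $5 lies below min AVC = $12; no output level covers variable cost.
Shutting down limits the loss to fixed cost, $411.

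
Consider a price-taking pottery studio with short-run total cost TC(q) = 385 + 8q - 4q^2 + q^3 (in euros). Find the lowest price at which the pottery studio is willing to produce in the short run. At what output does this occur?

€4 per unit, at q = 2

The firm shuts down when price falls below the minimum of average variable cost. AVC = VC/q = 8 - 4q + q^2.
dAVC/dq = -4 + 2q = 0 gives q = 2. min AVC = 8 - 4·2 + 2^2 = 4.
So the shutdown price is €4.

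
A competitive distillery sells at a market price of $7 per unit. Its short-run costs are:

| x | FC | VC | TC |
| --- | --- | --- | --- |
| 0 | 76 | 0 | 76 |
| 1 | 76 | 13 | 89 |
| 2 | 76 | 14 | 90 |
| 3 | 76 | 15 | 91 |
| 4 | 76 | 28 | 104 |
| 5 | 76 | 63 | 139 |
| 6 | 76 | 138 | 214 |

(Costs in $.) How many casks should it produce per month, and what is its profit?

x = 3; profit = -$70

Profit at each row (π = 7x − TC): x=0: -76; x=1: -82; x=2: -76; x=3: -70; x=4: -76; x=5: -104; x=6: -172.
Profit is maximized at x = 3. AVC there is 15/3 = $5 ≤ P, so producing beats shutting down (which would give -$76).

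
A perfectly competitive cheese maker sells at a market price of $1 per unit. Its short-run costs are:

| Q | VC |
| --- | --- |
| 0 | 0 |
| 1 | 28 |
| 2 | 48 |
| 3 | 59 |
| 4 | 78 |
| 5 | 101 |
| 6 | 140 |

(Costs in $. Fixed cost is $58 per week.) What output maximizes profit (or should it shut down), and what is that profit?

Profit at each row (π = 1Q − TC): Q=0: -58; Q=1: -85; Q=2: -104; Q=3: -114; Q=4: -132; Q=5: -154; Q=6: -192.
Profit is highest at Q = 0. Equivalently, the lowest AVC in the table is 78/4 ≈ $19.50 at Q = 4, and P = $1 falls below it — price never covers variable cost, so the firm shuts down and loses only its fixed cost.

Q = 0 (shut down); profit = -$58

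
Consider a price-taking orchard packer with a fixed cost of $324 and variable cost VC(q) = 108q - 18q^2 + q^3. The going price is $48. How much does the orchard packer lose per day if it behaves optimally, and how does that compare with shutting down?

Profit = -$124 at q = 10

AVC = 108 - 18q + q^2 has its minimum $27 at q = 9; price $48 clears that bar, so the firm operates.
With MC = 108 - 36q + 3q^2, P = MC on the upward-sloping part at q* = 10.
TR = 48·10 = 480. TC = 324 + 280 = 604. Profit = 480 − 604 = -$124.
Shutting down would mean losing the fixed cost of $324, so operating at a loss of $124 is better by $200.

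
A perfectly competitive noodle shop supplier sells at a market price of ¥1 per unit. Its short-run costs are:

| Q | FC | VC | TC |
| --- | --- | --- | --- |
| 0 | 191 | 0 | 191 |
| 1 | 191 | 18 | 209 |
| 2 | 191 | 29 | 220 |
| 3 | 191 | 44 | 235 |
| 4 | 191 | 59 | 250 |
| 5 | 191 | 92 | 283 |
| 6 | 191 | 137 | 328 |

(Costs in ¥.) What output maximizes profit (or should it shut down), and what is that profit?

Compute π = P·Q − TC at each output: Q=0: -191; Q=1: -208; Q=2: -218; Q=3: -232; Q=4: -246; Q=5: -278; Q=6: -322.
Profit is highest at Q = 0. Equivalently, the lowest AVC in the table is 29/2 ≈ ¥14.50 at Q = 2, and P = ¥1 falls below it — price never covers variable cost, so the firm shuts down and loses only its fixed cost.

Q = 0 (shut down); profit = -¥191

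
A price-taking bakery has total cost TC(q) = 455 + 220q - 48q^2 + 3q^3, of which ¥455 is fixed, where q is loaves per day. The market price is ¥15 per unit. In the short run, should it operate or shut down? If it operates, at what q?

Strip out fixed cost: VC = 220q - 48q^2 + 3q^3. Then AVC = 220 - 48q + 3q^2 and MC = 220 - 96q + 9q^2.
AVC hits its minimum where MC = AVC, at q = 8, giving min AVC = 220 - 48·8 + 3·8^2 = ¥28.
Since P = ¥15 < min AVC = ¥28, price fails to cover variable cost at any output.
Best response: produce nothing and absorb the ¥455 fixed cost.

Shut down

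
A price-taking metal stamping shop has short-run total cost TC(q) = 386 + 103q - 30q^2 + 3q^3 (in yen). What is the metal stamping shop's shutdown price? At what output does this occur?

¥28 per unit, at q = 5

Short-run supply begins at min AVC. From VC = 103q - 30q^2 + 3q^3, AVC = 103 - 30q + 3q^2.
dAVC/dq = -30 + 6q = 0 gives q = 5. min AVC = 103 - 30·5 + 3·5^2 = 28.
The firm shuts down for any P below ¥28.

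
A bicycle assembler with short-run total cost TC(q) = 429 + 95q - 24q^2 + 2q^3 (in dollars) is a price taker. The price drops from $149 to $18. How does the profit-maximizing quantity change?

Output falls from 9 to 0 (the firm shuts down)

MC = 95 - 48q + 6q^2; the shutdown threshold is min AVC = $23 (at q = 6).
With P = $149 above the shutdown price, P = MC gives q = 9.
At P = $18 < min AVC = $23, price no longer covers variable cost at any output, so the firm shuts down: q = 0.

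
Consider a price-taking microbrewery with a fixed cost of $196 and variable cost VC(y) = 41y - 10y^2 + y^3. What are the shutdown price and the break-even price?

Shutdown price = min AVC. AVC = 41 - 10y + y^2, with vertex at y = 5 and minimum $16.
ATC = 196/y + 41 - 10y + y^2. Setting dATC/dy = −196/y^2 − 10 + 2y = 0 gives y = 7 (since 2·7^3 − 10·7^2 = 196).
min ATC = 196/7 + 41 − 10·7 + 7^2 = $48. That is the break-even price.
For $16 ≤ P < $48 the firm produces at a loss; below $16 it shuts down.

Shutdown price = $16; break-even price = $48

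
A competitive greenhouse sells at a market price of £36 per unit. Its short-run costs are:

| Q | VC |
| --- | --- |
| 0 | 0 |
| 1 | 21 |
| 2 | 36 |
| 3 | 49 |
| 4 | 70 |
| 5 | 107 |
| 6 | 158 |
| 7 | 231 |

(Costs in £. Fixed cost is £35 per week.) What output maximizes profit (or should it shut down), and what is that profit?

Tabulate TR − TC: Q=0: -35; Q=1: -20; Q=2: 1; Q=3: 24; Q=4: 39; Q=5: 38; Q=6: 23; Q=7: -14.
Profit is maximized at Q = 4. AVC there is 70/4 = £17.50 ≤ P, so producing beats shutting down (which would give -£35).

Q = 4; profit = £39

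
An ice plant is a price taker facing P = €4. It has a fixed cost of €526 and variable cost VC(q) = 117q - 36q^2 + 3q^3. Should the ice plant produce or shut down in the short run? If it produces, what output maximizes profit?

Strip out fixed cost: VC = 117q - 36q^2 + 3q^3. Then AVC = 117 - 36q + 3q^2 and MC = 117 - 72q + 9q^2.
The AVC parabola has its vertex at q = 36/6 = 6, where AVC = 117 - 36·6 + 3·6^2 = €9.
Since P = €4 < min AVC = €9, price fails to cover variable cost at any output.
Shutting down limits the loss to fixed cost, €526.

Shut down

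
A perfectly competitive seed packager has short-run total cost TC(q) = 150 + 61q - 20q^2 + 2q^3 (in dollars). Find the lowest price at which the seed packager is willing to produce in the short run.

$11 per unit

The shutdown price is the minimum of AVC. VC = 61q - 20q^2 + 2q^3, so AVC = 61 - 20q + 2q^2.
dAVC/dq = -20 + 4q = 0 gives q = 5. min AVC = 61 - 20·5 + 2·5^2 = 11.
So the shutdown price is $11.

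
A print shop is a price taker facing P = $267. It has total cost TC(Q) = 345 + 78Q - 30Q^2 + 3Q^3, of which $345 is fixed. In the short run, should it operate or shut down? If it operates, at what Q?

Produce at Q = 9

Strip out fixed cost: VC = 78Q - 30Q^2 + 3Q^3. Then AVC = 78 - 30Q + 3Q^2 and MC = 78 - 60Q + 9Q^2.
AVC is minimized where dAVC/dQ = -30 + 6Q = 0, at Q = 5; min AVC = 78 - 30·5 + 3·5^2 = $3.
P = $267 exceeds min AVC = $3, so the firm stays open.
P = MC gives -189 - 60Q + 9Q^2 = 0, with roots -7/3 and 9. Take the larger (rising MC): Q* = 9.
Check: AVC at Q = 9 is $51 ≤ P, so revenue covers variable cost.
Profit = P·Q − TC = 267·9 − 804 = $1599.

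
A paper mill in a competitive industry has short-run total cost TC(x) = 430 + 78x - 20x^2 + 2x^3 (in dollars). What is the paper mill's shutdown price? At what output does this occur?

Short-run supply begins at min AVC. From VC = 78x - 20x^2 + 2x^3, AVC = 78 - 20x + 2x^2.
At the minimum of AVC, MC = AVC. MC = 78 - 40x + 6x^2; setting MC = AVC gives 4x^2 - 20x = 0, so x = 5. min AVC = 28.
For P < $28 the firm produces nothing.

$28 per unit, at x = 5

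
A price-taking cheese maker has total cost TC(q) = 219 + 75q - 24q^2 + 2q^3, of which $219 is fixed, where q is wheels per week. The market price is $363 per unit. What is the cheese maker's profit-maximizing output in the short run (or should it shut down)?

Strip out fixed cost: VC = 75q - 24q^2 + 2q^3. Then AVC = 75 - 24q + 2q^2 and MC = 75 - 48q + 6q^2.
AVC hits its minimum where MC = AVC, at q = 6, giving min AVC = 75 - 24·6 + 2·6^2 = $3.
P = $363 exceeds min AVC = $3, so the firm stays open.
Solving P = MC: -288 - 48q + 6q^2 = 0 ⇒ q = -4 or 12. On the upward-sloping branch, q* = 12.
Check: AVC at q = 12 is $75 ≤ P, so revenue covers variable cost.
Profit = P·q − TC = 363·12 − 1119 = $3237.

Produce at q = 12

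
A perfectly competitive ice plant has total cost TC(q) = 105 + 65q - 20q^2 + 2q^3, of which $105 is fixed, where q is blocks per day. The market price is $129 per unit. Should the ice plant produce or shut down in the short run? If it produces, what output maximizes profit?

Strip out fixed cost: VC = 65q - 20q^2 + 2q^3. Then AVC = 65 - 20q + 2q^2 and MC = 65 - 40q + 6q^2.
The AVC parabola has its vertex at q = 20/4 = 5, where AVC = 65 - 20·5 + 2·5^2 = $15.
Because $129 ≥ $15, revenue can cover variable cost; the firm operates.
Set P = MC: 129 = 65 - 40q + 6q^2 → -64 - 40q + 6q^2 = 0. The roots are q = -4/3 and q = 8; the profit-maximizing output is on the rising part of MC, so q* = 8.
Check: AVC at q = 8 is $33 ≤ P, so revenue covers variable cost.
Profit = P·q − TC = 129·8 − 369 = $663.

Produce at q = 8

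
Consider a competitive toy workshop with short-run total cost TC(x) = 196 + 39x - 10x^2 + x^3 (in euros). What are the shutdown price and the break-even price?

Shutdown price = €14; break-even price = €46

Shutdown price = min AVC. AVC = 39 - 10x + x^2, with vertex at x = 5 and minimum €14.
ATC = 196/x + 39 - 10x + x^2. Setting dATC/dx = −196/x^2 − 10 + 2x = 0 gives x = 7 (since 2·7^3 − 10·7^2 = 196).
min ATC = 196/7 + 39 − 10·7 + 7^2 = €46. That is the break-even price.
Between these two prices the firm operates at a loss; above €46 it earns a profit.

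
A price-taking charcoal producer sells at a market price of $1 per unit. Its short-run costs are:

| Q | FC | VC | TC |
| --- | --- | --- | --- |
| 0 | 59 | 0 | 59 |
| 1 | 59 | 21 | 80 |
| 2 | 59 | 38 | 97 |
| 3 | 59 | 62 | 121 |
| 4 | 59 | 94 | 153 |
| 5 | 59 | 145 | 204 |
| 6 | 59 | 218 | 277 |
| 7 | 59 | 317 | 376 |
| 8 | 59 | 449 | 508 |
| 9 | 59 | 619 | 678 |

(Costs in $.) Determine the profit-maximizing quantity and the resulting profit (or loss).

Profit at each row (π = 1Q − TC): Q=0: -59; Q=1: -79; Q=2: -95; Q=3: -118; Q=4: -149; Q=5: -199; Q=6: -271; Q=7: -369; Q=8: -500; Q=9: -669.
Profit is highest at Q = 0. Equivalently, the lowest AVC in the table is 38/2 ≈ $19 at Q = 2, and P = $1 falls below it — price never covers variable cost, so the firm shuts down and loses only its fixed cost.

Q = 0 (shut down); profit = -$59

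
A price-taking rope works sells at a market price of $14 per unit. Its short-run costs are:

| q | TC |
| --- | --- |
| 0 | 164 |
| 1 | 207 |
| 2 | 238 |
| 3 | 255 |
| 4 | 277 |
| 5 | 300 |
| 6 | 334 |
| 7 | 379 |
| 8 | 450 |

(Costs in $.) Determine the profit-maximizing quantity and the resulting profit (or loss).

q = 0 (shut down); profit = -$164

Tabulate TR − TC: q=0: -164; q=1: -193; q=2: -210; q=3: -213; q=4: -221; q=5: -230; q=6: -250; q=7: -281; q=8: -338.
Profit is highest at q = 0. Equivalently, the lowest AVC in the table is 136/5 ≈ $27.20 at q = 5, and P = $14 falls below it — price never covers variable cost, so the firm shuts down and loses only its fixed cost.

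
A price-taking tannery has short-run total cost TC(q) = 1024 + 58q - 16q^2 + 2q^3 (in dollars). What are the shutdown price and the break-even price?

Shutdown price = min AVC. AVC = 58 - 16q + 2q^2, with vertex at q = 4 and minimum $26.
ATC = 1024/q + 58 - 16q + 2q^2. Setting dATC/dq = −1024/q^2 − 16 + 4q = 0 gives q = 8 (since 4·8^3 − 16·8^2 = 1024).
min ATC = 1024/8 + 58 − 16·8 + 2·8^2 = $186. That is the break-even price.
For $26 ≤ P < $186 the firm produces at a loss; below $26 it shuts down.

Shutdown price = $26; break-even price = $186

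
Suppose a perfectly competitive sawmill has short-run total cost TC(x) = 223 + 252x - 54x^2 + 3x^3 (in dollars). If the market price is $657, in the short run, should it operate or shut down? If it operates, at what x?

Strip out fixed cost: VC = 252x - 54x^2 + 3x^3. Then AVC = 252 - 54x + 3x^2 and MC = 252 - 108x + 9x^2.
AVC hits its minimum where MC = AVC, at x = 9, giving min AVC = 252 - 54·9 + 3·9^2 = $9.
P = $657 exceeds min AVC = $9, so the firm stays open.
P = MC gives -405 - 108x + 9x^2 = 0, with roots -3 and 15. Take the larger (rising MC): x* = 15.
Check: AVC at x = 15 is $117 ≤ P, so revenue covers variable cost.
Profit = P·x − TC = 657·15 − 1978 = $7877.

Produce at x = 15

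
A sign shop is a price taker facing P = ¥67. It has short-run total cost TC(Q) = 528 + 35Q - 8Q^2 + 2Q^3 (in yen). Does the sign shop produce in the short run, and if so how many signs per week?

Produce at Q = 4

Variable cost is VC = 35Q - 8Q^2 + 2Q^3, so AVC = VC/Q = 35 - 8Q + 2Q^2 and MC = dTC/dQ = 35 - 16Q + 6Q^2.
AVC hits its minimum where MC = AVC, at Q = 2, giving min AVC = 35 - 8·2 + 2·2^2 = ¥27.
Since P = ¥67 ≥ min AVC = ¥27, price covers variable cost and the firm should produce.
Solving P = MC: -32 - 16Q + 6Q^2 = 0 ⇒ Q = -4/3 or 4. On the upward-sloping branch, Q* = 4.
Check: AVC at Q = 4 is ¥35 ≤ P, so revenue covers variable cost.
Profit = P·Q − TC = 67·4 − 668 = -¥400, a loss, but smaller than the ¥528 fixed cost the firm would lose by shutting down.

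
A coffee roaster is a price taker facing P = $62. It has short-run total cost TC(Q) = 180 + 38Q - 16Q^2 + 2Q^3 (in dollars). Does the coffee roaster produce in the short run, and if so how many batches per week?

Produce at Q = 6

Variable cost is VC = 38Q - 16Q^2 + 2Q^3, so AVC = VC/Q = 38 - 16Q + 2Q^2 and MC = dTC/dQ = 38 - 32Q + 6Q^2.
The AVC parabola has its vertex at Q = 16/4 = 4, where AVC = 38 - 16·4 + 2·4^2 = $6.
P = $62 exceeds min AVC = $6, so the firm stays open.
Solving P = MC: -24 - 32Q + 6Q^2 = 0 ⇒ Q = -2/3 or 6. On the upward-sloping branch, Q* = 6.
Check: AVC at Q = 6 is $14 ≤ P, so revenue covers variable cost.
Profit = P·Q − TC = 62·6 − 264 = $108.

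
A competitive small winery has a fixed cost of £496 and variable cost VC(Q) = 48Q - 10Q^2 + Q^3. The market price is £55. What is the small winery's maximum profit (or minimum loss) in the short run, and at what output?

AVC = 48 - 10Q + Q^2 has its minimum £23 at Q = 5; price £55 clears that bar, so the firm operates.
MC = 48 - 20Q + 3Q^2. Setting P = MC and taking the root on the rising branch gives Q* = 7.
TR = 55·7 = 385. TC = 496 + 189 = 685. Profit = 385 − 685 = -£300.
Shutting down would mean losing the fixed cost of £496, so operating at a loss of £300 is better by £196.

Profit = -£300 at Q = 7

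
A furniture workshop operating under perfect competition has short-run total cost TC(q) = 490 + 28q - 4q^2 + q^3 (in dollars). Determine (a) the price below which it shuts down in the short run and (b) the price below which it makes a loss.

Shutdown price = $24; break-even price = $119

Shutdown price = min AVC. AVC = 28 - 4q + q^2, with vertex at q = 2 and minimum $24.
ATC = 490/q + 28 - 4q + q^2. Setting dATC/dq = −490/q^2 − 4 + 2q = 0 gives q = 7 (since 2·7^3 − 4·7^2 = 490).
min ATC = 490/7 + 28 − 4·7 + 7^2 = $119. That is the break-even price.
Between these two prices the firm operates at a loss; above $119 it earns a profit.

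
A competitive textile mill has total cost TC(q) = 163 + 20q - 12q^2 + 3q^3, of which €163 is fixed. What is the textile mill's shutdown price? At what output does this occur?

€8 per unit, at q = 2

The shutdown price is the minimum of AVC. VC = 20q - 12q^2 + 3q^3, so AVC = 20 - 12q + 3q^2.
At the minimum of AVC, MC = AVC. MC = 20 - 24q + 9q^2; setting MC = AVC gives 6q^2 - 12q = 0, so q = 2. min AVC = 8.
For P < €8 the firm produces nothing.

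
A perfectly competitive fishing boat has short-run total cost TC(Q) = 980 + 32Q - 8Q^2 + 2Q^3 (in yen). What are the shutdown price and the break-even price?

AVC = 32 - 8Q + 2Q^2; minimized at Q = 2, giving min AVC = ¥24. That is the shutdown price.
ATC = 980/Q + 32 - 8Q + 2Q^2. Setting dATC/dQ = −980/Q^2 − 8 + 4Q = 0 gives Q = 7 (since 4·7^3 − 8·7^2 = 980).
min ATC = 980/7 + 32 − 8·7 + 2·7^2 = ¥214. That is the break-even price.
Between these two prices the firm operates at a loss; above ¥214 it earns a profit.

Shutdown price = ¥24; break-even price = ¥214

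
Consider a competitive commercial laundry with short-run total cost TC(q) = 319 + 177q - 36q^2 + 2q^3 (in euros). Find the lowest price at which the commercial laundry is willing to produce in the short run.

Short-run supply begins at min AVC. From VC = 177q - 36q^2 + 2q^3, AVC = 177 - 36q + 2q^2.
At the minimum of AVC, MC = AVC. MC = 177 - 72q + 6q^2; setting MC = AVC gives 4q^2 - 36q = 0, so q = 9. min AVC = 15.
The firm shuts down for any P below €15.

€15 per unit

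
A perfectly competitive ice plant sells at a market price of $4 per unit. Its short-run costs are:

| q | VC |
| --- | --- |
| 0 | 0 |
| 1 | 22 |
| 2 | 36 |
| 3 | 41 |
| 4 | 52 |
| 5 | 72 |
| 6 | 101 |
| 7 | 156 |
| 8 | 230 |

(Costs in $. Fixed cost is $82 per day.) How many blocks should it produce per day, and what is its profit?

q = 0 (shut down); profit = -$82

Profit at each row (π = 4q − TC): q=0: -82; q=1: -100; q=2: -110; q=3: -111; q=4: -118; q=5: -134; q=6: -159; q=7: -210; q=8: -280.
Profit is highest at q = 0. Equivalently, the lowest AVC in the table is 52/4 ≈ $13 at q = 4, and P = $4 falls below it — price never covers variable cost, so the firm shuts down and loses only its fixed cost.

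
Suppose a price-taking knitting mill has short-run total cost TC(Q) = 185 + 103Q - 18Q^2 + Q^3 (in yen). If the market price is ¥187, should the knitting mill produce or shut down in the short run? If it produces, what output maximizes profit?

Strip out fixed cost: VC = 103Q - 18Q^2 + Q^3. Then AVC = 103 - 18Q + Q^2 and MC = 103 - 36Q + 3Q^2.
AVC hits its minimum where MC = AVC, at Q = 9, giving min AVC = 103 - 18·9 + 9^2 = ¥22.
Since P = ¥187 ≥ min AVC = ¥22, price covers variable cost and the firm should produce.
P = MC gives -84 - 36Q + 3Q^2 = 0, with roots -2 and 14. Take the larger (rising MC): Q* = 14.
Check: AVC at Q = 14 is ¥47 ≤ P, so revenue covers variable cost.
Profit = P·Q − TC = 187·14 − 843 = ¥1775.

Produce at Q = 14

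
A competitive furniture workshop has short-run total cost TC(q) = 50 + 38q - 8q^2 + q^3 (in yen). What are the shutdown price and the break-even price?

Shutdown price = ¥22; break-even price = ¥33

Shutdown price = min AVC. AVC = 38 - 8q + q^2, with vertex at q = 4 and minimum ¥22.
ATC = 50/q + 38 - 8q + q^2. Setting dATC/dq = −50/q^2 − 8 + 2q = 0 gives q = 5 (since 2·5^3 − 8·5^2 = 50).
min ATC = 50/5 + 38 − 8·5 + 5^2 = ¥33. That is the break-even price.
Between these two prices the firm operates at a loss; above ¥33 it earns a profit.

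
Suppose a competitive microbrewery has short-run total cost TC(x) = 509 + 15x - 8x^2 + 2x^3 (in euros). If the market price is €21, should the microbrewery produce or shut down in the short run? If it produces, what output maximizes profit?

From TC, MC = TC'(x) = 15 - 16x + 6x^2 and AVC = VC/x = 15 - 8x + 2x^2.
AVC is minimized where dAVC/dx = -8 + 4x = 0, at x = 2; min AVC = 15 - 8·2 + 2·2^2 = €7.
Since P = €21 ≥ min AVC = €7, price covers variable cost and the firm should produce.
P = MC gives -6 - 16x + 6x^2 = 0, with roots -1/3 and 3. Take the larger (rising MC): x* = 3.
Check: AVC at x = 3 is €9 ≤ P, so revenue covers variable cost.
Profit = P·x − TC = 21·3 − 536 = -€473, a loss, but smaller than the €509 fixed cost the firm would lose by shutting down.

Produce at x = 3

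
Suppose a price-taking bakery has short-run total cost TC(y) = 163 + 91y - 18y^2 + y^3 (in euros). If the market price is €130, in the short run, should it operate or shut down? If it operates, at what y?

Produce at y = 13

Strip out fixed cost: VC = 91y - 18y^2 + y^3. Then AVC = 91 - 18y + y^2 and MC = 91 - 36y + 3y^2.
AVC hits its minimum where MC = AVC, at y = 9, giving min AVC = 91 - 18·9 + 9^2 = €10.
Since P = €130 ≥ min AVC = €10, price covers variable cost and the firm should produce.
Solving P = MC: -39 - 36y + 3y^2 = 0 ⇒ y = -1 or 13. On the upward-sloping branch, y* = 13.
Check: AVC at y = 13 is €26 ≤ P, so revenue covers variable cost.
Profit = P·y − TC = 130·13 − 501 = €1189.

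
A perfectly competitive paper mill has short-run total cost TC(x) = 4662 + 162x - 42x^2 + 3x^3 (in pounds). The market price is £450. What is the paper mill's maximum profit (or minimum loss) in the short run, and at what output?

AVC = 162 - 42x + 3x^2 has its minimum £15 at x = 7; price £450 clears that bar, so the firm operates.
With MC = 162 - 84x + 9x^2, P = MC on the upward-sloping part at x* = 12.
TR = 450·12 = 5400. TC = 4662 + 1080 = 5742. Profit = 5400 − 5742 = -£342.
That loss of £342 beats the £4662 the firm would lose by shutting down; producing recovers £4320 of fixed cost.

Profit = -£342 at x = 12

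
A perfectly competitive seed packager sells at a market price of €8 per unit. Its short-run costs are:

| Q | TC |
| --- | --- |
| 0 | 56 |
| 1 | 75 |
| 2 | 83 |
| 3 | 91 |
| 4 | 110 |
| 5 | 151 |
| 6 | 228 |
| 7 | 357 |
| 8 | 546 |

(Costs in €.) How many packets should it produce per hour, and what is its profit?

Tabulate TR − TC: Q=0: -56; Q=1: -67; Q=2: -67; Q=3: -67; Q=4: -78; Q=5: -111; Q=6: -180; Q=7: -301; Q=8: -482.
Profit is highest at Q = 0. Equivalently, the lowest AVC in the table is 35/3 ≈ €11.67 at Q = 3, and P = €8 falls below it — price never covers variable cost, so the firm shuts down and loses only its fixed cost.

Q = 0 (shut down); profit = -€56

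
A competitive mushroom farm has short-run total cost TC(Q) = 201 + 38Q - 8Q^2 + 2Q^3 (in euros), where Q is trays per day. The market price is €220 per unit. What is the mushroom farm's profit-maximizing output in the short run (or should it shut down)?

Strip out fixed cost: VC = 38Q - 8Q^2 + 2Q^3. Then AVC = 38 - 8Q + 2Q^2 and MC = 38 - 16Q + 6Q^2.
AVC is minimized where dAVC/dQ = -8 + 4Q = 0, at Q = 2; min AVC = 38 - 8·2 + 2·2^2 = €30.
Because €220 ≥ €30, revenue can cover variable cost; the firm operates.
Set P = MC: 220 = 38 - 16Q + 6Q^2 → -182 - 16Q + 6Q^2 = 0. The roots are Q = -13/3 and Q = 7; the profit-maximizing output is on the rising part of MC, so Q* = 7.
Check: AVC at Q = 7 is €80 ≤ P, so revenue covers variable cost.
Profit = P·Q − TC = 220·7 − 761 = €779.

Produce at Q = 7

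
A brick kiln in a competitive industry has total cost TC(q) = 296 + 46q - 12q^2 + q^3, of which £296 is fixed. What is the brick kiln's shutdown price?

Short-run supply begins at min AVC. From VC = 46q - 12q^2 + q^3, AVC = 46 - 12q + q^2.
dAVC/dq = -12 + 2q = 0 gives q = 6. min AVC = 46 - 12·6 + 6^2 = 10.
So the shutdown price is £10.

£10 per unit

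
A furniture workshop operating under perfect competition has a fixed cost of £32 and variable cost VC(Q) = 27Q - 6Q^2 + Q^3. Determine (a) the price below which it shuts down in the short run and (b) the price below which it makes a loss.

AVC = 27 - 6Q + Q^2; minimized at Q = 3, giving min AVC = £18. That is the shutdown price.
ATC = 32/Q + 27 - 6Q + Q^2. Setting dATC/dQ = −32/Q^2 − 6 + 2Q = 0 gives Q = 4 (since 2·4^3 − 6·4^2 = 32).
min ATC = 32/4 + 27 − 6·4 + 4^2 = £27. That is the break-even price.
For £18 ≤ P < £27 the firm produces at a loss; below £18 it shuts down.

Shutdown price = £18; break-even price = £27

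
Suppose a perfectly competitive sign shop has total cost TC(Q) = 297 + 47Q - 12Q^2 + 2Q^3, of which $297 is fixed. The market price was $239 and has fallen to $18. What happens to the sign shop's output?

Output falls from 8 to 0 (the firm shuts down)

MC = 47 - 24Q + 6Q^2; the shutdown threshold is min AVC = $29 (at Q = 3).
With P = $239 above the shutdown price, P = MC gives Q = 8.
At P = $18 < min AVC = $29, price no longer covers variable cost at any output, so the firm shuts down: Q = 0.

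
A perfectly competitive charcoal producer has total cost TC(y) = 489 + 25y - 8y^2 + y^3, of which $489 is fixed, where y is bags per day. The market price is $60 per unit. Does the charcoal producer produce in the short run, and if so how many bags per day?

Strip out fixed cost: VC = 25y - 8y^2 + y^3. Then AVC = 25 - 8y + y^2 and MC = 25 - 16y + 3y^2.
The AVC parabola has its vertex at y = 8/2 = 4, where AVC = 25 - 8·4 + 4^2 = $9.
P = $60 exceeds min AVC = $9, so the firm stays open.
Set P = MC: 60 = 25 - 16y + 3y^2 → -35 - 16y + 3y^2 = 0. The roots are y = -5/3 and y = 7; the profit-maximizing output is on the rising part of MC, so y* = 7.
Check: AVC at y = 7 is $18 ≤ P, so revenue covers variable cost.
Profit = P·y − TC = 60·7 − 615 = -$195, a loss, but smaller than the $489 fixed cost the firm would lose by shutting down.

Produce at y = 7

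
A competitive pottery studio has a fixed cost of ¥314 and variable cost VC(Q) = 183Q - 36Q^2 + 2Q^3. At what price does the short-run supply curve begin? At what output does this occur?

The firm shuts down when price falls below the minimum of average variable cost. AVC = VC/Q = 183 - 36Q + 2Q^2.
At the minimum of AVC, MC = AVC. MC = 183 - 72Q + 6Q^2; setting MC = AVC gives 4Q^2 - 36Q = 0, so Q = 9. min AVC = 21.
For P < ¥21 the firm produces nothing.

¥21 per unit, at Q = 9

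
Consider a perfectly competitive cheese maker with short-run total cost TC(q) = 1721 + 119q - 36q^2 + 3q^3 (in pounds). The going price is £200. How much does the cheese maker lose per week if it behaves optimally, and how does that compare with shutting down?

AVC = 119 - 36q + 3q^2 has its minimum £11 at q = 6; price £200 clears that bar, so the firm operates.
With MC = 119 - 72q + 9q^2, P = MC on the upward-sloping part at q* = 9.
TR = 200·9 = 1800. TC = 1721 + 342 = 2063. Profit = 1800 − 2063 = -£263.
Shutting down would mean losing the fixed cost of £1721, so operating at a loss of £263 is better by £1458.

Profit = -£263 at q = 9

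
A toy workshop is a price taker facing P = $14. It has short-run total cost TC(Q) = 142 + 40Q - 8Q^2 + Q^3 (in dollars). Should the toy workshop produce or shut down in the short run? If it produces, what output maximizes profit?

From TC, MC = TC'(Q) = 40 - 16Q + 3Q^2 and AVC = VC/Q = 40 - 8Q + Q^2.
AVC hits its minimum where MC = AVC, at Q = 4, giving min AVC = 40 - 8·4 + 4^2 = $24.
Since P = $14 < min AVC = $24, price fails to cover variable cost at any output.
Shutting down limits the loss to fixed cost, $142.

Shut down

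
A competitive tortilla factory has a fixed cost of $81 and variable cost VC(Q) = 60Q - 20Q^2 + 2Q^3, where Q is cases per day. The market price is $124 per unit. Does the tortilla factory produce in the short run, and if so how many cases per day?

Strip out fixed cost: VC = 60Q - 20Q^2 + 2Q^3. Then AVC = 60 - 20Q + 2Q^2 and MC = 60 - 40Q + 6Q^2.
The AVC parabola has its vertex at Q = 20/4 = 5, where AVC = 60 - 20·5 + 2·5^2 = $10.
Since P = $124 ≥ min AVC = $10, price covers variable cost and the firm should produce.
P = MC gives -64 - 40Q + 6Q^2 = 0, with roots -4/3 and 8. Take the larger (rising MC): Q* = 8.
Check: AVC at Q = 8 is $28 ≤ P, so revenue covers variable cost.
Profit = P·Q − TC = 124·8 − 305 = $687.

Produce at Q = 8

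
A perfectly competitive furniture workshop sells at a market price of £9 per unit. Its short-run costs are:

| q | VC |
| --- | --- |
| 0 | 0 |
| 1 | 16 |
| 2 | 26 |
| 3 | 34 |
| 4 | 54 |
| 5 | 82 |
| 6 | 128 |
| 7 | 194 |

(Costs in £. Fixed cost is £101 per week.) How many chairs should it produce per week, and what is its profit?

q = 0 (shut down); profit = -£101

Profit at each row (π = 9q − TC): q=0: -101; q=1: -108; q=2: -109; q=3: -108; q=4: -119; q=5: -138; q=6: -175; q=7: -232.
Profit is highest at q = 0. Equivalently, the lowest AVC in the table is 34/3 ≈ £11.33 at q = 3, and P = £9 falls below it — price never covers variable cost, so the firm shuts down and loses only its fixed cost.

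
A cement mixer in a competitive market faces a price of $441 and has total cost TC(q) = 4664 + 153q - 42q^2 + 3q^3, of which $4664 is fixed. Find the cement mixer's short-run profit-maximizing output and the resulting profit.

Profit = -$344 at q = 12

AVC = 153 - 42q + 3q^2; min AVC = $6 at q = 7. Since P = $441 ≥ min AVC, the firm produces.
MC = 153 - 84q + 9q^2. Setting P = MC and taking the root on the rising branch gives q* = 12.
TR = 441·12 = 5292. TC = 4664 + 972 = 5636. Profit = 5292 − 5636 = -$344.
By producing, the firm covers all variable cost plus $4320 of fixed cost; shutting down would lose the full $4664.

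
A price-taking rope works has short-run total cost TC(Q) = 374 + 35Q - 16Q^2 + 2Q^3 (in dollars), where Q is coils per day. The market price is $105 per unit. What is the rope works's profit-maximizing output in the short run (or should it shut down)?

Strip out fixed cost: VC = 35Q - 16Q^2 + 2Q^3. Then AVC = 35 - 16Q + 2Q^2 and MC = 35 - 32Q + 6Q^2.
AVC hits its minimum where MC = AVC, at Q = 4, giving min AVC = 35 - 16·4 + 2·4^2 = $3.
Because $105 ≥ $3, revenue can cover variable cost; the firm operates.
Set P = MC: 105 = 35 - 32Q + 6Q^2 → -70 - 32Q + 6Q^2 = 0. The roots are Q = -5/3 and Q = 7; the profit-maximizing output is on the rising part of MC, so Q* = 7.
Check: AVC at Q = 7 is $21 ≤ P, so revenue covers variable cost.
Profit = P·Q − TC = 105·7 − 521 = $214.

Produce at Q = 7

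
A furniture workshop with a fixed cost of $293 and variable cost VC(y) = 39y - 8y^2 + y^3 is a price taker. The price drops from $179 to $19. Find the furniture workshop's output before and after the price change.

Output falls from 10 to 0 (the firm shuts down)

AVC = 39 - 8y + y^2, minimized at y = 4 where min AVC = $23. MC = 39 - 16y + 3y^2.
With P = $179 above the shutdown price, P = MC gives y = 10.
At P = $19 < min AVC = $23, price no longer covers variable cost at any output, so the firm shuts down: y = 0.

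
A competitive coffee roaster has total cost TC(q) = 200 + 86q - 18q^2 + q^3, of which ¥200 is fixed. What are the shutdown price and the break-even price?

Shutdown price = ¥5; break-even price = ¥26

AVC = 86 - 18q + q^2; minimized at q = 9, giving min AVC = ¥5. That is the shutdown price.
ATC = 200/q + 86 - 18q + q^2. Setting dATC/dq = −200/q^2 − 18 + 2q = 0 gives q = 10 (since 2·10^3 − 18·10^2 = 200).
min ATC = 200/10 + 86 − 18·10 + 10^2 = ¥26. That is the break-even price.
For ¥5 ≤ P < ¥26 the firm produces at a loss; below ¥5 it shuts down.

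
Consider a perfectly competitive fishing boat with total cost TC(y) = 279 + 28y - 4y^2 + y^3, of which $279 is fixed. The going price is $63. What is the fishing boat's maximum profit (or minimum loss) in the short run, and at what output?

Profit = -$129 at y = 5

AVC = 28 - 4y + y^2 has its minimum $24 at y = 2; price $63 clears that bar, so the firm operates.
MC = 28 - 8y + 3y^2. Setting P = MC and taking the root on the rising branch gives y* = 5.
TR = 63·5 = 315. TC = 279 + 165 = 444. Profit = 315 − 444 = -$129.
By producing, the firm covers all variable cost plus $150 of fixed cost; shutting down would lose the full $279.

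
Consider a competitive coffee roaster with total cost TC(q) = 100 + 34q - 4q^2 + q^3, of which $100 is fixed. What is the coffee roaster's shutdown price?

Short-run supply begins at min AVC. From VC = 34q - 4q^2 + q^3, AVC = 34 - 4q + q^2.
At the minimum of AVC, MC = AVC. MC = 34 - 8q + 3q^2; setting MC = AVC gives 2q^2 - 4q = 0, so q = 2. min AVC = 30.
So the shutdown price is $30.

$30 per unit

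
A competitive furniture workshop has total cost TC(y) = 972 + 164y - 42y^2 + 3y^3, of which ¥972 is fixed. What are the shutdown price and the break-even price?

Shutdown price = ¥17; break-even price = ¥137

Shutdown price = min AVC. AVC = 164 - 42y + 3y^2, with vertex at y = 7 and minimum ¥17.
ATC = 972/y + 164 - 42y + 3y^2. Setting dATC/dy = −972/y^2 − 42 + 6y = 0 gives y = 9 (since 6·9^3 − 42·9^2 = 972).
min ATC = 972/9 + 164 − 42·9 + 3·9^2 = ¥137. That is the break-even price.
For ¥17 ≤ P < ¥137 the firm produces at a loss; below ¥17 it shuts down.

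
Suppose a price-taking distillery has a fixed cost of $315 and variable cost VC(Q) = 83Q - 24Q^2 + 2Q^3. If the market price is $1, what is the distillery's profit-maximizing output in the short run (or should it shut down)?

Shut down

Variable cost is VC = 83Q - 24Q^2 + 2Q^3, so AVC = VC/Q = 83 - 24Q + 2Q^2 and MC = dTC/dQ = 83 - 48Q + 6Q^2.
The AVC parabola has its vertex at Q = 24/4 = 6, where AVC = 83 - 24·6 + 2·6^2 = $11.
Since P = $1 < min AVC = $11, price fails to cover variable cost at any output.
Shutting down limits the loss to fixed cost, $315.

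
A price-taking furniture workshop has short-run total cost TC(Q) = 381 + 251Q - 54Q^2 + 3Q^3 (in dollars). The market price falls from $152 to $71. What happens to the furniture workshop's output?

Output falls from 11 to 10

MC = 251 - 108Q + 9Q^2; the shutdown threshold is min AVC = $8 (at Q = 9).
With P = $152 above the shutdown price, P = MC gives Q = 11.
At P = $71 ≥ min AVC, set P = MC: Q = 10. The firm stays open but cuts output.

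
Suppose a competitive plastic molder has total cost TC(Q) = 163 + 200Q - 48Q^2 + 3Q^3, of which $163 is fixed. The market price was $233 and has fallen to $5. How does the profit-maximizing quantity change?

MC = 200 - 96Q + 9Q^2; the shutdown threshold is min AVC = $8 (at Q = 8).
With P = $233 above the shutdown price, P = MC gives Q = 11.
At P = $5 < min AVC = $8, price no longer covers variable cost at any output, so the firm shuts down: Q = 0.

Output falls from 11 to 0 (the firm shuts down)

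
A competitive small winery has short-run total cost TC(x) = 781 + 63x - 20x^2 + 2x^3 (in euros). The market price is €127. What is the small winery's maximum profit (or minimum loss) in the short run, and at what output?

AVC = 63 - 20x + 2x^2; min AVC = €13 at x = 5. Since P = €127 ≥ min AVC, the firm produces.
With MC = 63 - 40x + 6x^2, P = MC on the upward-sloping part at x* = 8.
TR = 127·8 = 1016. TC = 781 + 248 = 1029. Profit = 1016 − 1029 = -€13.
By producing, the firm covers all variable cost plus €768 of fixed cost; shutting down would lose the full €781.

Profit = -€13 at x = 8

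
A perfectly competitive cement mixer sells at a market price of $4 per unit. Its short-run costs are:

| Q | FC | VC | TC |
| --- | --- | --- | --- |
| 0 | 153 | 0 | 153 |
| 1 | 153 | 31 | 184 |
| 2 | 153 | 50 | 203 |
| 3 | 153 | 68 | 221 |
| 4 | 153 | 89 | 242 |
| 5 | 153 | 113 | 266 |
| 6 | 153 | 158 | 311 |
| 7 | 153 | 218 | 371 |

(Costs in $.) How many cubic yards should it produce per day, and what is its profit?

Q = 0 (shut down); profit = -$153

Compute π = P·Q − TC at each output: Q=0: -153; Q=1: -180; Q=2: -195; Q=3: -209; Q=4: -226; Q=5: -246; Q=6: -287; Q=7: -343.
Profit is highest at Q = 0. Equivalently, the lowest AVC in the table is 89/4 ≈ $22.25 at Q = 4, and P = $4 falls below it — price never covers variable cost, so the firm shuts down and loses only its fixed cost.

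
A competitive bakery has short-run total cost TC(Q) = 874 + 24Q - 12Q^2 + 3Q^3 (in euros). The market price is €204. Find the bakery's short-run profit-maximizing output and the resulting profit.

Profit = -€10 at Q = 6

AVC = 24 - 12Q + 3Q^2 has its minimum €12 at Q = 2; price €204 clears that bar, so the firm operates.
With MC = 24 - 24Q + 9Q^2, P = MC on the upward-sloping part at Q* = 6.
TR = 204·6 = 1224. TC = 874 + 360 = 1234. Profit = 1224 − 1234 = -€10.
That loss of €10 beats the €874 the firm would lose by shutting down; producing recovers €864 of fixed cost.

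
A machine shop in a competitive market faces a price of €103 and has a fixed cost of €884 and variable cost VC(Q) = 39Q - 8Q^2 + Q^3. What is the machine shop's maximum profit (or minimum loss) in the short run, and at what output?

AVC = 39 - 8Q + Q^2; min AVC = €23 at Q = 4. Since P = €103 ≥ min AVC, the firm produces.
With MC = 39 - 16Q + 3Q^2, P = MC on the upward-sloping part at Q* = 8.
TR = 103·8 = 824. TC = 884 + 312 = 1196. Profit = 824 − 1196 = -€372.
Shutting down would mean losing the fixed cost of €884, so operating at a loss of €372 is better by €512.

Profit = -€372 at Q = 8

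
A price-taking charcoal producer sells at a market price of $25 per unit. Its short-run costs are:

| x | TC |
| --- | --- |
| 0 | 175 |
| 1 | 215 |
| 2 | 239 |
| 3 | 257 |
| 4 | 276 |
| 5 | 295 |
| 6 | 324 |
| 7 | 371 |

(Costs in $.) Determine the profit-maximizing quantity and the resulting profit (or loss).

Profit at each row (π = 25x − TC): x=0: -175; x=1: -190; x=2: -189; x=3: -182; x=4: -176; x=5: -170; x=6: -174; x=7: -196.
Profit is maximized at x = 5. AVC there is 120/5 = $24 ≤ P, so producing beats shutting down (which would give -$175).

x = 5; profit = -$170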